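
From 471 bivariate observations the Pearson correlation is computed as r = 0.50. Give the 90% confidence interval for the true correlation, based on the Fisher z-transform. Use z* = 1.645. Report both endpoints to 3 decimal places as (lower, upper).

Fisher z: z_r = atanh(r) = ½·ln((1+0.50)/(1−0.50)) = 0.549306
SE(z) = 1/√(n−3) = 1/√468 = 0.046225
90% ⇒ z* = 1.645; margin = 1.645·0.046225 = 0.076040
CI on z-scale: (0.473266, 0.625346)
Back-transform: tanh(0.473266) = 0.440834, tanh(0.625346) = 0.554839

(0.441, 0.555)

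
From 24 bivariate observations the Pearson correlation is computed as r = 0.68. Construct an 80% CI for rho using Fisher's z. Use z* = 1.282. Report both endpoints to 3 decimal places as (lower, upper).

(0.500, 0.804)

Fisher z: z_r = atanh(r) = ½·ln((1+0.68)/(1−0.68)) = 0.829114
SE(z) = 1/√(n−3) = 1/√21 = 0.218218
80% ⇒ z* = 1.282; margin = 1.282·0.218218 = 0.279755
CI on z-scale: (0.549359, 1.108869)
Back-transform: tanh(0.549359) = 0.500040, tanh(1.108869) = 0.803662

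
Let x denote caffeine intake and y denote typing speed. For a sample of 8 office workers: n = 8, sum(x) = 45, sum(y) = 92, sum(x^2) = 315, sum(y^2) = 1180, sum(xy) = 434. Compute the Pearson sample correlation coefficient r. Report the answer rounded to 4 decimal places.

-0.9611

Numerator: nΣxy − (Σx)(Σy) = 8·434 − (45)(92) = -668
Denominator: √[(nΣx²−(Σx)²)(nΣy²−(Σy)²)]
  nΣx²−(Σx)² = 8·315 − 2025 = 495;  nΣy²−(Σy)² = 8·1180 − 8464 = 976
  √(495·976) = √483120 = 695.0683
r = -668 / 695.0683 = -0.9611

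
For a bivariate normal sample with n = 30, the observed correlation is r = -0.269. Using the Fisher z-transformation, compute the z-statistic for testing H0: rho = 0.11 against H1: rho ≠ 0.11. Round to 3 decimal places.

Fisher z: atanh(-0.269) = -0.275786, atanh(0.11) = 0.110447
z = (z_r − z_0)·√(n−3) = (-0.275786 − 0.110447)·√27 = -0.386233 · 5.196152 = -2.007

-2.007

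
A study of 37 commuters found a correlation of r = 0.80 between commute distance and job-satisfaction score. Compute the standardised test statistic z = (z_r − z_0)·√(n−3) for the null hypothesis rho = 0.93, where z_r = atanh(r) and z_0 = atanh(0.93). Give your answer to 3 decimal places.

z_r = atanh(0.80) = 1.098612,  z_0 = atanh(0.93) = 1.658390
SE = 1/√(n−3) = 1/√34 = 0.171499
z = (z_r − z_0)/SE = (1.098612 − 1.658390) / 0.171499 = -0.559778 / 0.171499 = -3.264

-3.264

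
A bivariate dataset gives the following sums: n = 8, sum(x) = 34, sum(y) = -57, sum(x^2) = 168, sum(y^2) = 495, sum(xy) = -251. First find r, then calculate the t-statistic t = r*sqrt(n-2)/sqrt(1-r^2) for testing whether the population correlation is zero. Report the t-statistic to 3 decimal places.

-0.478

S_xy = nΣxy − ΣxΣy = 8·(-251) − 34·(-57) = -2008 − (-1938) = -70
S_xx = nΣx² − (Σx)² = 8·168 − 34² = 1344 − 1156 = 188
S_yy = nΣy² − (Σy)² = 8·495 − (-57)² = 3960 − 3249 = 711
r = S_xy / √(S_xx·S_yy) = -70 / √(188·711) = -70 / √133668 = -70 / 365.6063 = -0.1915
t = r·√(n−2)/√(1−r²) = -0.1915·√6 / √(1−0.036672) = -0.469077 / 0.981493 = -0.478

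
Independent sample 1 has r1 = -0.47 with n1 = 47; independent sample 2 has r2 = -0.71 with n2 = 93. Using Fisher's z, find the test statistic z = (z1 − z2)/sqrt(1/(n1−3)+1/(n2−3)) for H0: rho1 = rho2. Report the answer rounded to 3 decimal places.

2.050

z1 = atanh(-0.47) = -0.510070,  z2 = atanh(-0.71) = -0.887184
SE = √(1/(n1−3) + 1/(n2−3)) = √(1/44 + 1/90) = √(0.0227273 + 0.0111111) = √0.0338384 = 0.183952
z = (z1 − z2)/SE = (-0.510070 − (-0.887184)) / 0.183952 = 0.377114 / 0.183952 = 2.050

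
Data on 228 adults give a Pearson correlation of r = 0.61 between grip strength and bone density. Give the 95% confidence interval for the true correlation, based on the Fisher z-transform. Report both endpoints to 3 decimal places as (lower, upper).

(0.521, 0.686)

Fisher z: z_r = atanh(r) = ½·ln((1+0.61)/(1−0.61)) = 0.708921
SE(z) = 1/√(n−3) = 1/√225 = 0.066667
95% ⇒ z* = 1.960; margin = 1.960·0.066667 = 0.130667
CI on z-scale: (0.578254, 0.839588)
Back-transform: tanh(0.578254) = 0.521395, tanh(0.839588) = 0.685591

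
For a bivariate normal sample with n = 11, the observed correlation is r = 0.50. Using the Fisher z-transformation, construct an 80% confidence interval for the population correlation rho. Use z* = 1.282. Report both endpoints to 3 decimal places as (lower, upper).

(0.096, 0.763)

Fisher z: z_r = atanh(r) = ½·ln((1+0.50)/(1−0.50)) = 0.549306
SE(z) = 1/√(n−3) = 1/√8 = 0.353553
80% ⇒ z* = 1.282; margin = 1.282·0.353553 = 0.453255
CI on z-scale: (0.096051, 1.002561)
Back-transform: tanh(0.096051) = 0.095757, tanh(1.002561) = 0.762668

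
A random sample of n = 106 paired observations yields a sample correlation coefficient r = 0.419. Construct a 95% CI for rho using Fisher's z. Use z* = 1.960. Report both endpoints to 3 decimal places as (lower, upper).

(0.248, 0.565)

Fisher z: z_r = atanh(r) = ½·ln((1+0.419)/(1−0.419)) = 0.446478
SE(z) = 1/√(n−3) = 1/√103 = 0.098533
95% ⇒ z* = 1.960; margin = 1.960·0.098533 = 0.193125
CI on z-scale: (0.253353, 0.639603)
Back-transform: tanh(0.253353) = 0.248068, tanh(0.639603) = 0.564629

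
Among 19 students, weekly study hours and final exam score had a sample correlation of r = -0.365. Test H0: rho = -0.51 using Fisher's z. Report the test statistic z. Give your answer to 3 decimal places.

z_r = atanh(-0.365) = -0.382642,  z_0 = atanh(-0.51) = -0.562730
SE = 1/√(n−3) = 1/√16 = 0.250000
z = (z_r − z_0)/SE = (-0.382642 − (-0.562730)) / 0.250000 = 0.180088 / 0.250000 = 0.720

0.720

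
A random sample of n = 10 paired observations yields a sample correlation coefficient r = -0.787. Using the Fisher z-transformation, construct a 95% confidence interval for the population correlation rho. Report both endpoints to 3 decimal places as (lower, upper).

(-0.947, -0.312)

z_r = atanh(-0.787) = -1.063501;  SE = 1/√(n−3) = 1/√7 = 0.377964
z-limits: -1.063501 ± 1.960·0.377964 = -1.063501 ± 0.740809 = [-1.804310, -0.322692]
ρ-limits: (tanh -1.804310, tanh -0.322692) = (-0.947, -0.312)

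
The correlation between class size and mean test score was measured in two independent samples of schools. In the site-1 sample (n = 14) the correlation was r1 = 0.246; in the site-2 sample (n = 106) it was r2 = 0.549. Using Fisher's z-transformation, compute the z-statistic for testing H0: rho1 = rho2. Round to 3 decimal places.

z1 = atanh(0.246) = 0.251151,  z2 = atanh(0.549) = 0.616949
SE = √(1/(n1−3) + 1/(n2−3)) = √(1/11 + 1/103) = √(0.0909091 + 0.0097087) = √0.1006178 = 0.317203
z = (z1 − z2)/SE = (0.251151 − 0.616949) / 0.317203 = -0.365798 / 0.317203 = -1.153

-1.153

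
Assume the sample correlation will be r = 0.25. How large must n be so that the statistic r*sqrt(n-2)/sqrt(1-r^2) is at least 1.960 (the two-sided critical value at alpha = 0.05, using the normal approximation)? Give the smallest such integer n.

r√(n−2)/√(1−r²) ≥ 1.960  ⇔  n−2 ≥ (1.960)²·(1−r²)/r²
(1−r²)/r² = (1−0.0625)/0.0625 = 15.0000
n ≥ 2 + 3.8416·15.0000 = 2 + 57.6240 = 59.6240
⌈59.6240⌉ = 60

60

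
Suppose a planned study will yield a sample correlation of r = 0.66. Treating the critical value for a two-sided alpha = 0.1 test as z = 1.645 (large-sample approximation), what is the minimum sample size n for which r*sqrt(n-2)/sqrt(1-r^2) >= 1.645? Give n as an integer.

6

Need r·√(n−2)/√(1−r²) ≥ 1.645
√(n−2) ≥ 1.645·√(1−0.4356) / 0.66 = 1.645·0.751266 / 0.66 = 1.8725
n−2 ≥ 3.5063  ⇒  n ≥ 5.5063
Smallest integer n = 6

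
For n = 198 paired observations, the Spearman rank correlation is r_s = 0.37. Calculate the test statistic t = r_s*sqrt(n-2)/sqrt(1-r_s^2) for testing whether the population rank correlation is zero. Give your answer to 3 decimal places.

5.576

t = r_s·√(n−2) / √(1−r_s²) with r_s = 0.37, n = 198
  = 0.37·√196 / √(1 − 0.1369)
  = 0.37·14.000000 / 0.929032
  = 5.180000 / 0.929032 = 5.576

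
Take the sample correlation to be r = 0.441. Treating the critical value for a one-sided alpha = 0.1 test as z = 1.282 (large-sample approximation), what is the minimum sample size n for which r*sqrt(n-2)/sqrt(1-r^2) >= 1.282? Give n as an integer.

Need r·√(n−2)/√(1−r²) ≥ 1.282
√(n−2) ≥ 1.282·√(1−0.194481) / 0.441 = 1.282·0.897507 / 0.441 = 2.6091
n−2 ≥ 6.8074  ⇒  n ≥ 8.8074
Smallest integer n = 9

9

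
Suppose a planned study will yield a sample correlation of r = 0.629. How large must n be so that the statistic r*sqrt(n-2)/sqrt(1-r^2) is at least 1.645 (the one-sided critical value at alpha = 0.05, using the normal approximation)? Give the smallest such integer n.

Need r·√(n−2)/√(1−r²) ≥ 1.645
√(n−2) ≥ 1.645·√(1−0.395641) / 0.629 = 1.645·0.777405 / 0.629 = 2.0331
n−2 ≥ 4.1335  ⇒  n ≥ 6.1335
Smallest integer n = 7

7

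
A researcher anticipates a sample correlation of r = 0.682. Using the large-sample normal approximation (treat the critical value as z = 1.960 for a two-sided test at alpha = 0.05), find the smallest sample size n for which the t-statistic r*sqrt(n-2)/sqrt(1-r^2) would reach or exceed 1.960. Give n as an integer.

Need r·√(n−2)/√(1−r²) ≥ 1.960
√(n−2) ≥ 1.960·√(1−0.465124) / 0.682 = 1.960·0.731352 / 0.682 = 2.1018
n−2 ≥ 4.4176  ⇒  n ≥ 6.4176
Smallest integer n = 7

7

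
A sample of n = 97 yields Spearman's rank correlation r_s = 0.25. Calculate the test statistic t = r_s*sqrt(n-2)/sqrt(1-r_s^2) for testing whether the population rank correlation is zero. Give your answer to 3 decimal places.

2.517

t = r_s·√(n−2) / √(1−r_s²) with r_s = 0.25, n = 97
  = 0.25·√95 / √(1 − 0.0625)
  = 0.25·9.746794 / 0.968246
  = 2.436698 / 0.968246 = 2.517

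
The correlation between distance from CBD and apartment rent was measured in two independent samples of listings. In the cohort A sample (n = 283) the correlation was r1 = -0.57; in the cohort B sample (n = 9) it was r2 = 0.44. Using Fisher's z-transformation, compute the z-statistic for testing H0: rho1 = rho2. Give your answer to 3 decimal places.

z1 = atanh(-0.57) = -0.647523,  z2 = atanh(0.44) = 0.472231
SE = √(1/(n1−3) + 1/(n2−3)) = √(1/280 + 1/6) = √(0.0035714 + 0.1666667) = √0.1702381 = 0.412599
z = (z1 − z2)/SE = (-0.647523 − 0.472231) / 0.412599 = -1.119754 / 0.412599 = -2.714

-2.714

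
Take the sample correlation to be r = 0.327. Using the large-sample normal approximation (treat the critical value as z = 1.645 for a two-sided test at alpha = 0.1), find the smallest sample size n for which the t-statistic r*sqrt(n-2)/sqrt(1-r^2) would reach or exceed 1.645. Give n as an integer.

25

r√(n−2)/√(1−r²) ≥ 1.645  ⇔  n−2 ≥ (1.645)²·(1−r²)/r²
(1−r²)/r² = (1−0.106929)/0.106929 = 8.3520
n ≥ 2 + 2.706025·8.3520 = 2 + 22.6007 = 24.6007
⌈24.6007⌉ = 25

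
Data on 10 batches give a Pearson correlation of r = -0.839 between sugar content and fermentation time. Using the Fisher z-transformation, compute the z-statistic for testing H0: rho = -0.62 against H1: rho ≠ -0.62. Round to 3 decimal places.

Fisher z: atanh(-0.839) = -1.217786, atanh(-0.62) = -0.725005
z = (z_r − z_0)·√(n−3) = (-1.217786 − (-0.725005))·√7 = -0.492781 · 2.645751 = -1.304

-1.304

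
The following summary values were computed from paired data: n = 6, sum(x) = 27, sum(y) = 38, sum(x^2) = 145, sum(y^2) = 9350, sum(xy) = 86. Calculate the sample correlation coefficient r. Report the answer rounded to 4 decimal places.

-0.1837

S_xy = nΣxy − ΣxΣy = 6·86 − 27·38 = 516 − 1026 = -510
S_xx = nΣx² − (Σx)² = 6·145 − 27² = 870 − 729 = 141
S_yy = nΣy² − (Σy)² = 6·9350 − 38² = 56100 − 1444 = 54656
r = S_xy / √(S_xx·S_yy) = -510 / √(141·54656) = -510 / √7706496 = -510 / 2776.0576 = -0.1837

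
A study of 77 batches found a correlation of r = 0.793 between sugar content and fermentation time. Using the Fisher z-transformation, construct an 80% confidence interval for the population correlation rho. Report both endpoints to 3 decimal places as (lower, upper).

(0.731, 0.842)

z_r = atanh(0.793) = 1.079463;  SE = 1/√(n−3) = 1/√74 = 0.116248
z-limits: 1.079463 ± 1.282·0.116248 = 1.079463 ± 0.149030 = [0.930433, 1.228493]
ρ-limits: (tanh 0.930433, tanh 1.228493) = (0.731, 0.842)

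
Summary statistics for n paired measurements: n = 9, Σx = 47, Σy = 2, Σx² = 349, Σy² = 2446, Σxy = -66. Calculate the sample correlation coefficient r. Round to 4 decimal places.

-0.1519

S_xy = nΣxy − ΣxΣy = 9·(-66) − 47·2 = -594 − 94 = -688
S_xx = nΣx² − (Σx)² = 9·349 − 47² = 3141 − 2209 = 932
S_yy = nΣy² − (Σy)² = 9·2446 − 2² = 22014 − 4 = 22010
r = S_xy / √(S_xx·S_yy) = -688 / √(932·22010) = -688 / √20513320 = -688 / 4529.1633 = -0.1519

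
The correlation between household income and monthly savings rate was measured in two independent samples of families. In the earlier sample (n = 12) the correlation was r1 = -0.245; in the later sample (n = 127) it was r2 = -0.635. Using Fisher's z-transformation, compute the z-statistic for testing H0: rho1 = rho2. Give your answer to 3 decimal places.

1.447

z1 = atanh(-0.245) = -0.250087,  z2 = atanh(-0.635) = -0.749750
SE = √(1/(n1−3) + 1/(n2−3)) = √(1/9 + 1/124) = √(0.1111111 + 0.0080645) = √0.1191756 = 0.345218
z = (z1 − z2)/SE = (-0.250087 − (-0.749750)) / 0.345218 = 0.499663 / 0.345218 = 1.447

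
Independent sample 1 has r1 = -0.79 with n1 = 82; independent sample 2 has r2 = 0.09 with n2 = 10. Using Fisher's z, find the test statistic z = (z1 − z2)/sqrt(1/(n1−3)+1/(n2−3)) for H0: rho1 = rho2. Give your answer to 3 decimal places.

-2.946

Fisher z-transforms: z1 = atanh(-0.79) = -1.071432, z2 = atanh(0.09) = 0.090244; difference d = -1.161676
Var(d) = 1/79 + 1/7 = 0.0126582 + 0.1428571 = 0.1555153
z = d/√Var(d) = -1.161676 / √0.1555153 = -1.161676 / 0.394354 = -2.946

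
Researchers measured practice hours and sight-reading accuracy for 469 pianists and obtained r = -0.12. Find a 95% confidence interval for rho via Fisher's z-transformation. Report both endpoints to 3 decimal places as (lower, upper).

Fisher z: z_r = atanh(r) = ½·ln((1+(-0.12))/(1−(-0.12))) = -0.120581
SE(z) = 1/√(n−3) = 1/√466 = 0.046324
95% ⇒ z* = 1.960; margin = 1.960·0.046324 = 0.090795
CI on z-scale: (-0.211376, -0.029786)
Back-transform: tanh(-0.211376) = -0.208283, tanh(-0.029786) = -0.029777

(-0.208, -0.030)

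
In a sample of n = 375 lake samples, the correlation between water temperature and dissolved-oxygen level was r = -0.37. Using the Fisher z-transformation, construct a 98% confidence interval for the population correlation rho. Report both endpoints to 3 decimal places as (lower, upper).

Fisher z: z_r = atanh(r) = ½·ln((1+(-0.37))/(1−(-0.37))) = -0.388423
SE(z) = 1/√(n−3) = 1/√372 = 0.051848
98% ⇒ z* = 2.326; margin = 2.326·0.051848 = 0.120598
CI on z-scale: (-0.509021, -0.267825)
Back-transform: tanh(-0.509021) = -0.469182, tanh(-0.267825) = -0.261600

(-0.469, -0.262)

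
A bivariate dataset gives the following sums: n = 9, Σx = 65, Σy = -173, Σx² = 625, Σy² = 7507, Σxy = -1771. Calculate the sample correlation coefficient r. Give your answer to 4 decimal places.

Numerator: nΣxy − (Σx)(Σy) = 9·(-1771) − (65)(-173) = -4694
Denominator: √[(nΣx²−(Σx)²)(nΣy²−(Σy)²)]
  nΣx²−(Σx)² = 9·625 − 4225 = 1400;  nΣy²−(Σy)² = 9·7507 − 29929 = 37634
  √(1400·37634) = √52687600 = 7258.6225
r = -4694 / 7258.6225 = -0.6467

-0.6467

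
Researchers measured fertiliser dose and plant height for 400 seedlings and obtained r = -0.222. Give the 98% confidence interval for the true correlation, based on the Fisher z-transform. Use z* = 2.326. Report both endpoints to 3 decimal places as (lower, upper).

z_r = atanh(-0.222) = -0.225759;  SE = 1/√(n−3) = 1/√397 = 0.050189
z-limits: -0.225759 ± 2.326·0.050189 = -0.225759 ± 0.116740 = [-0.342499, -0.109019]
ρ-limits: (tanh -0.342499, tanh -0.109019) = (-0.330, -0.109)

(-0.330, -0.109)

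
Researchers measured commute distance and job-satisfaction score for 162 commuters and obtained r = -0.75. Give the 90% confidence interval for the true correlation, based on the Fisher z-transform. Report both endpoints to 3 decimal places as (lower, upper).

Fisher z: z_r = atanh(r) = ½·ln((1+(-0.75))/(1−(-0.75))) = -0.972955
SE(z) = 1/√(n−3) = 1/√159 = 0.079305
90% ⇒ z* = 1.645; margin = 1.645·0.079305 = 0.130457
CI on z-scale: (-1.103412, -0.842498)
Back-transform: tanh(-1.103412) = -0.801721, tanh(-0.842498) = -0.687130

(-0.802, -0.687)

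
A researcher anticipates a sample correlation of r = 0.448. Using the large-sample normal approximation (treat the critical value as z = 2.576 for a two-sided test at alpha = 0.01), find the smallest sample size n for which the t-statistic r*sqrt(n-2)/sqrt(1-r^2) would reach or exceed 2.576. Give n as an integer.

Need r·√(n−2)/√(1−r²) ≥ 2.576
√(n−2) ≥ 2.576·√(1−0.200704) / 0.448 = 2.576·0.894034 / 0.448 = 5.1407
n−2 ≥ 26.4268  ⇒  n ≥ 28.4268
Smallest integer n = 29

29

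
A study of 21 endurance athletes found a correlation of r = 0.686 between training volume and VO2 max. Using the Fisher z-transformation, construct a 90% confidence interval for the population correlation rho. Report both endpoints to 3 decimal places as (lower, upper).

z_r = atanh(0.686) = 0.840361;  SE = 1/√(n−3) = 1/√18 = 0.235702
z-limits: 0.840361 ± 1.645·0.235702 = 0.840361 ± 0.387730 = [0.452631, 1.228091]
ρ-limits: (tanh 0.452631, tanh 1.228091) = (0.424, 0.842)

(0.424, 0.842)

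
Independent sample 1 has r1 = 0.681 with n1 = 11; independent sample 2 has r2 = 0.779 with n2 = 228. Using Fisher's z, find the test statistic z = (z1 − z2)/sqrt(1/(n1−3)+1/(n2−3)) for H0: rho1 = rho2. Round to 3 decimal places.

Fisher z-transforms: z1 = atanh(0.681) = 0.830977, z2 = atanh(0.779) = 1.042822; difference d = -0.211845
Var(d) = 1/8 + 1/225 = 0.1250000 + 0.0044444 = 0.1294444
z = d/√Var(d) = -0.211845 / √0.1294444 = -0.211845 / 0.359784 = -0.589

-0.589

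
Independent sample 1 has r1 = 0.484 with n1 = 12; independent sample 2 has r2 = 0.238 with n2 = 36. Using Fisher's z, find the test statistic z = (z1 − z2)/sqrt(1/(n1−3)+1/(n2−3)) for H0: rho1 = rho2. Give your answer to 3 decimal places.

0.759

z1 = atanh(0.484) = 0.528195,  z2 = atanh(0.238) = 0.242653
SE = √(1/(n1−3) + 1/(n2−3)) = √(1/9 + 1/33) = √(0.1111111 + 0.0303030) = √0.1414141 = 0.376051
z = (z1 − z2)/SE = (0.528195 − 0.242653) / 0.376051 = 0.285542 / 0.376051 = 0.759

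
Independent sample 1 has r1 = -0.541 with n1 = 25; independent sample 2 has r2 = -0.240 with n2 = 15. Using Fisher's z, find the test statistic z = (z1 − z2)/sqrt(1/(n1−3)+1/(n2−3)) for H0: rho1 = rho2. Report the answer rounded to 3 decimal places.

z1 = atanh(-0.541) = -0.605568,  z2 = atanh(-0.240) = -0.244774
SE = √(1/(n1−3) + 1/(n2−3)) = √(1/22 + 1/12) = √(0.0454545 + 0.0833333) = √0.1287878 = 0.358870
z = (z1 − z2)/SE = (-0.605568 − (-0.244774)) / 0.358870 = -0.360794 / 0.358870 = -1.005

-1.005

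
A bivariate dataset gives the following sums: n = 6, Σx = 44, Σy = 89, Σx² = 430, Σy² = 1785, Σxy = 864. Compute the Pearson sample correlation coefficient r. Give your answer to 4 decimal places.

S_xy = nΣxy − ΣxΣy = 6·864 − 44·89 = 5184 − 3916 = 1268
S_xx = nΣx² − (Σx)² = 6·430 − 44² = 2580 − 1936 = 644
S_yy = nΣy² − (Σy)² = 6·1785 − 89² = 10710 − 7921 = 2789
r = S_xy / √(S_xx·S_yy) = 1268 / √(644·2789) = 1268 / √1796116 = 1268 / 1340.1925 = 0.9461

0.9461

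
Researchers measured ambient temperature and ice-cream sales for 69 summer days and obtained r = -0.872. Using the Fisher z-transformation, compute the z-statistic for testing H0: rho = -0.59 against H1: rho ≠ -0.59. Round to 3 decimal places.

-5.392

Fisher z: atanh(-0.872) = -1.341366, atanh(-0.59) = -0.677666
z = (z_r − z_0)·√(n−3) = (-1.341366 − (-0.677666))·√66 = -0.663700 · 8.124038 = -5.392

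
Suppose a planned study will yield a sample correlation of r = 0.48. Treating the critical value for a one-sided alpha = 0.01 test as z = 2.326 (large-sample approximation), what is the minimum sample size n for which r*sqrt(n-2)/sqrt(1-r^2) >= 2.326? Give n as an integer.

Need r·√(n−2)/√(1−r²) ≥ 2.326
√(n−2) ≥ 2.326·√(1−0.2304) / 0.48 = 2.326·0.877268 / 0.48 = 4.2511
n−2 ≥ 18.0719  ⇒  n ≥ 20.0719
Smallest integer n = 21

21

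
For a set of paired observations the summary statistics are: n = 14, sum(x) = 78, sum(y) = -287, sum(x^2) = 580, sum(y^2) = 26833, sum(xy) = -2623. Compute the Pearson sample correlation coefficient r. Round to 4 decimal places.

-0.5867

S_xy = nΣxy − ΣxΣy = 14·(-2623) − 78·(-287) = -36722 − (-22386) = -14336
S_xx = nΣx² − (Σx)² = 14·580 − 78² = 8120 − 6084 = 2036
S_yy = nΣy² − (Σy)² = 14·26833 − (-287)² = 375662 − 82369 = 293293
r = S_xy / √(S_xx·S_yy) = -14336 / √(2036·293293) = -14336 / √597144548 = -14336 / 24436.5412 = -0.5867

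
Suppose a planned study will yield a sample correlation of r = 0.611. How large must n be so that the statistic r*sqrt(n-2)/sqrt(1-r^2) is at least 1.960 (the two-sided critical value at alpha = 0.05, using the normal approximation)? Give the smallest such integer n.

9

Need r·√(n−2)/√(1−r²) ≥ 1.960
√(n−2) ≥ 1.960·√(1−0.373321) / 0.611 = 1.960·0.791631 / 0.611 = 2.5394
n−2 ≥ 6.4486  ⇒  n ≥ 8.4486
Smallest integer n = 9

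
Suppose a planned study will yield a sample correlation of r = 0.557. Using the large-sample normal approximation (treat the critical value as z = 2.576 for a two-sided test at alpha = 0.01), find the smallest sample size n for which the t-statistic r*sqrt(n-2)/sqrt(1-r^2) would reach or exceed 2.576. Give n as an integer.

Need r·√(n−2)/√(1−r²) ≥ 2.576
√(n−2) ≥ 2.576·√(1−0.310249) / 0.557 = 2.576·0.830512 / 0.557 = 3.8409
n−2 ≥ 14.7525  ⇒  n ≥ 16.7525
Smallest integer n = 17

17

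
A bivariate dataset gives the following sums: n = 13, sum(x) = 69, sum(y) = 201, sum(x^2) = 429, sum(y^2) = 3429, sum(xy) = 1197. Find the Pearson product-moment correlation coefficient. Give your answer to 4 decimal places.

Numerator: nΣxy − (Σx)(Σy) = 13·1197 − (69)(201) = 1692
Denominator: √[(nΣx²−(Σx)²)(nΣy²−(Σy)²)]
  nΣx²−(Σx)² = 13·429 − 4761 = 816;  nΣy²−(Σy)² = 13·3429 − 40401 = 4176
  √(816·4176) = √3407616 = 1845.9729
r = 1692 / 1845.9729 = 0.9166

0.9166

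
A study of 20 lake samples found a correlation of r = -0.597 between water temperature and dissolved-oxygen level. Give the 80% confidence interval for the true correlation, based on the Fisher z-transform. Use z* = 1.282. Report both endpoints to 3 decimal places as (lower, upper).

(-0.761, -0.361)

z_r = atanh(-0.597) = -0.688473;  SE = 1/√(n−3) = 1/√17 = 0.242536
z-limits: -0.688473 ± 1.282·0.242536 = -0.688473 ± 0.310931 = [-0.999404, -0.377542]
ρ-limits: (tanh -0.999404, tanh -0.377542) = (-0.761, -0.361)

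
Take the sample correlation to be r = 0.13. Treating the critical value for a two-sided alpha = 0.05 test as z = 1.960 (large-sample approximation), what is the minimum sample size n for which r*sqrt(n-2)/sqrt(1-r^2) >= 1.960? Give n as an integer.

Need r·√(n−2)/√(1−r²) ≥ 1.960
√(n−2) ≥ 1.960·√(1−0.0169) / 0.13 = 1.960·0.991514 / 0.13 = 14.9490
n−2 ≥ 223.4726  ⇒  n ≥ 225.4726
Smallest integer n = 226

226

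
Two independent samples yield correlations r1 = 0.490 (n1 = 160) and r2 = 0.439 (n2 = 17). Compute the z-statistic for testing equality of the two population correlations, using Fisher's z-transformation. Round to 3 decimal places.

z1 = atanh(0.490) = 0.536060,  z2 = atanh(0.439) = 0.470991
SE = √(1/(n1−3) + 1/(n2−3)) = √(1/157 + 1/14) = √(0.0063694 + 0.0714286) = √0.0777980 = 0.278923
z = (z1 − z2)/SE = (0.536060 − 0.470991) / 0.278923 = 0.065069 / 0.278923 = 0.233

0.233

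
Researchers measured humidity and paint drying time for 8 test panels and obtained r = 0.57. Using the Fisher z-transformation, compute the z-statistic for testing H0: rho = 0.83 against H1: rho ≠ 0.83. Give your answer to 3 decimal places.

z_r = atanh(0.57) = 0.647523,  z_0 = atanh(0.83) = 1.188136
SE = 1/√(n−3) = 1/√5 = 0.447214
z = (z_r − z_0)/SE = (0.647523 − 1.188136) / 0.447214 = -0.540613 / 0.447214 = -1.209

-1.209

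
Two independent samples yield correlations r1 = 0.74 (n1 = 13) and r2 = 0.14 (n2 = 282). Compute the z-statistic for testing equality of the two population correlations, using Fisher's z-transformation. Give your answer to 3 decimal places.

Fisher z-transforms: z1 = atanh(0.74) = 0.950479, z2 = atanh(0.14) = 0.140926; difference d = 0.809553
Var(d) = 1/10 + 1/279 = 0.1000000 + 0.0035842 = 0.1035842
z = d/√Var(d) = 0.809553 / √0.1035842 = 0.809553 / 0.321845 = 2.515

2.515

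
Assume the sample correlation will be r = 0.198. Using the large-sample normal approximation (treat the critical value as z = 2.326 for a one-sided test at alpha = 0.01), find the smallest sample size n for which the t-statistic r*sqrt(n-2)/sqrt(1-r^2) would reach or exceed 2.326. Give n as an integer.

Need r·√(n−2)/√(1−r²) ≥ 2.326
√(n−2) ≥ 2.326·√(1−0.039204) / 0.198 = 2.326·0.980202 / 0.198 = 11.5149
n−2 ≥ 132.5929  ⇒  n ≥ 134.5929
Smallest integer n = 135

135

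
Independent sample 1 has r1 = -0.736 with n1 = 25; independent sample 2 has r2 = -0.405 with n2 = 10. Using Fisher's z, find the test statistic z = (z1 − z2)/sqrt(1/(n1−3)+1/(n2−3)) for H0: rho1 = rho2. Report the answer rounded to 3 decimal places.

-1.180

z1 = atanh(-0.736) = -0.941695,  z2 = atanh(-0.405) = -0.429616
SE = √(1/(n1−3) + 1/(n2−3)) = √(1/22 + 1/7) = √(0.0454545 + 0.1428571) = √0.1883116 = 0.433949
z = (z1 − z2)/SE = (-0.941695 − (-0.429616)) / 0.433949 = -0.512079 / 0.433949 = -1.180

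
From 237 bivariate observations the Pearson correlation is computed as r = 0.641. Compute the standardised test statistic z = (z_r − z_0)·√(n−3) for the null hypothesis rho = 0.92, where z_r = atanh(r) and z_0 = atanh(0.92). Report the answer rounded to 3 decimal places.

z_r = atanh(0.641) = 0.759869,  z_0 = atanh(0.92) = 1.589027
SE = 1/√(n−3) = 1/√234 = 0.065372
z = (z_r − z_0)/SE = (0.759869 − 1.589027) / 0.065372 = -0.829158 / 0.065372 = -12.684

-12.684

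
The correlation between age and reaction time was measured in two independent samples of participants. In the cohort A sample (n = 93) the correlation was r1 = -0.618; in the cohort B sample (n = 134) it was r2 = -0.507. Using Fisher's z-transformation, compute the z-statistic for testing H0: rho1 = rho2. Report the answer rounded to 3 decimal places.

Fisher z-transforms: z1 = atanh(-0.618) = -0.721763, z2 = atanh(-0.507) = -0.558684; difference d = -0.163079
Var(d) = 1/90 + 1/131 = 0.0111111 + 0.0076336 = 0.0187447
z = d/√Var(d) = -0.163079 / √0.0187447 = -0.163079 / 0.136911 = -1.191

-1.191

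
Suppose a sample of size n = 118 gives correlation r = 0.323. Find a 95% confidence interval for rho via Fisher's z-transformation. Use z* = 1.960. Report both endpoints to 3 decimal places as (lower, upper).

(0.151, 0.476)

z_r = atanh(0.323) = 0.334993;  SE = 1/√(n−3) = 1/√115 = 0.093250
z-limits: 0.334993 ± 1.960·0.093250 = 0.334993 ± 0.182770 = [0.152223, 0.517763]
ρ-limits: (tanh 0.152223, tanh 0.517763) = (0.151, 0.476)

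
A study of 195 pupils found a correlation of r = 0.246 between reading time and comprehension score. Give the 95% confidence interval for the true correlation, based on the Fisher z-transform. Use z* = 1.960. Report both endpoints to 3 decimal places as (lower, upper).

z_r = atanh(0.246) = 0.251151;  SE = 1/√(n−3) = 1/√192 = 0.072169
z-limits: 0.251151 ± 1.960·0.072169 = 0.251151 ± 0.141451 = [0.109700, 0.392602]
ρ-limits: (tanh 0.109700, tanh 0.392602) = (0.109, 0.374)

(0.109, 0.374)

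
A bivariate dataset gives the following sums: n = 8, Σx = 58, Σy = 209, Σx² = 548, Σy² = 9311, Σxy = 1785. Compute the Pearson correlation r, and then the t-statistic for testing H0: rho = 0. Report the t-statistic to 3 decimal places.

1.022

S_xy = nΣxy − ΣxΣy = 8·1785 − 58·209 = 14280 − 12122 = 2158
S_xx = nΣx² − (Σx)² = 8·548 − 58² = 4384 − 3364 = 1020
S_yy = nΣy² − (Σy)² = 8·9311 − 209² = 74488 − 43681 = 30807
r = S_xy / √(S_xx·S_yy) = 2158 / √(1020·30807) = 2158 / √31423140 = 2158 / 5605.6347 = 0.3850
t = r·√(n−2)/√(1−r²) = 0.3850·√6 / √(1−0.148225) = 0.943054 / 0.922917 = 1.022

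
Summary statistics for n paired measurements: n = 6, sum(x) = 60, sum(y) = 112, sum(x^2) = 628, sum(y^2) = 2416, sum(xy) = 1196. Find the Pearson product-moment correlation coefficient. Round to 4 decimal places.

0.7963

Numerator: nΣxy − (Σx)(Σy) = 6·1196 − (60)(112) = 456
Denominator: √[(nΣx²−(Σx)²)(nΣy²−(Σy)²)]
  nΣx²−(Σx)² = 6·628 − 3600 = 168;  nΣy²−(Σy)² = 6·2416 − 12544 = 1952
  √(168·1952) = √327936 = 572.6570
r = 456 / 572.6570 = 0.7963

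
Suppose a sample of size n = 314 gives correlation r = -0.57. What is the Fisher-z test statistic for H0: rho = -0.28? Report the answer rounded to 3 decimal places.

z_r = atanh(-0.57) = -0.647523,  z_0 = atanh(-0.28) = -0.287682
SE = 1/√(n−3) = 1/√311 = 0.056705
z = (z_r − z_0)/SE = (-0.647523 − (-0.287682)) / 0.056705 = -0.359841 / 0.056705 = -6.346

-6.346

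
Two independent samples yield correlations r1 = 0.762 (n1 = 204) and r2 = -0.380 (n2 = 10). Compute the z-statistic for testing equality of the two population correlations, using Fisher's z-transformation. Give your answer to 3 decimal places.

3.644

Fisher z-transforms: z1 = atanh(0.762) = 1.000967, z2 = atanh(-0.380) = -0.400060; difference d = 1.401027
Var(d) = 1/201 + 1/7 = 0.0049751 + 0.1428571 = 0.1478322
z = d/√Var(d) = 1.401027 / √0.1478322 = 1.401027 / 0.384490 = 3.644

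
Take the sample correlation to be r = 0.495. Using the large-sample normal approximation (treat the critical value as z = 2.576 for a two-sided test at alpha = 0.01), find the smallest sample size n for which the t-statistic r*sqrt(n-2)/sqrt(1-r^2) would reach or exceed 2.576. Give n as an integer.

23

Need r·√(n−2)/√(1−r²) ≥ 2.576
√(n−2) ≥ 2.576·√(1−0.245025) / 0.495 = 2.576·0.868893 / 0.495 = 4.5218
n−2 ≥ 20.4467  ⇒  n ≥ 22.4467
Smallest integer n = 23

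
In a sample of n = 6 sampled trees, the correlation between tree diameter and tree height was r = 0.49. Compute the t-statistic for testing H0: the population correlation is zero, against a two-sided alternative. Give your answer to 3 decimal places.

1 − r² = 1 − 0.2401 = 0.7599;  √(1−r²) = 0.871722
√(n−2) = √4 = 2.000000
t = r·√(n−2)/√(1−r²) = 0.49 · 2.000000 / 0.871722 = 1.124

1.124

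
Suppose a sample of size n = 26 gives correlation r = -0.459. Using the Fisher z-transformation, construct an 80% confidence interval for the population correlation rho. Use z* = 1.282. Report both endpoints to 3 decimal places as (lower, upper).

Fisher z: z_r = atanh(r) = ½·ln((1+(-0.459))/(1−(-0.459))) = -0.496044
SE(z) = 1/√(n−3) = 1/√23 = 0.208514
80% ⇒ z* = 1.282; margin = 1.282·0.208514 = 0.267315
CI on z-scale: (-0.763359, -0.228729)
Back-transform: tanh(-0.763359) = -0.643051, tanh(-0.228729) = -0.224822

(-0.643, -0.225)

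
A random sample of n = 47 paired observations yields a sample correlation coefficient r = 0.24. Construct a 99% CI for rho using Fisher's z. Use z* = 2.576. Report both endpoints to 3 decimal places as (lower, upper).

(-0.143, 0.560)

z_r = atanh(0.24) = 0.244774;  SE = 1/√(n−3) = 1/√44 = 0.150756
z-limits: 0.244774 ± 2.576·0.150756 = 0.244774 ± 0.388347 = [-0.143573, 0.633121]
ρ-limits: (tanh -0.143573, tanh 0.633121) = (-0.143, 0.560)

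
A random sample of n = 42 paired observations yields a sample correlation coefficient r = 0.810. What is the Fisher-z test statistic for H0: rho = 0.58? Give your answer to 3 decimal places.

2.901

z_r = atanh(0.810) = 1.127029,  z_0 = atanh(0.58) = 0.662463
SE = 1/√(n−3) = 1/√39 = 0.160128
z = (z_r − z_0)/SE = (1.127029 − 0.662463) / 0.160128 = 0.464566 / 0.160128 = 2.901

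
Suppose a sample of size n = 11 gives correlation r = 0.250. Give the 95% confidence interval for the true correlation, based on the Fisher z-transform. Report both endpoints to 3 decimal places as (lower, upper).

(-0.412, 0.739)

z_r = atanh(0.250) = 0.255413;  SE = 1/√(n−3) = 1/√8 = 0.353553
z-limits: 0.255413 ± 1.960·0.353553 = 0.255413 ± 0.692964 = [-0.437551, 0.948377]
ρ-limits: (tanh -0.437551, tanh 0.948377) = (-0.412, 0.739)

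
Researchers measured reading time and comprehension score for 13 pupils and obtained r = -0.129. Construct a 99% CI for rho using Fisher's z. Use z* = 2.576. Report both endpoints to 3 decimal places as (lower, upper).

Fisher z: z_r = atanh(r) = ½·ln((1+(-0.129))/(1−(-0.129))) = -0.129723
SE(z) = 1/√(n−3) = 1/√10 = 0.316228
99% ⇒ z* = 2.576; margin = 2.576·0.316228 = 0.814603
CI on z-scale: (-0.944326, 0.684880)
Back-transform: tanh(-0.944326) = -0.737204, tanh(0.684880) = 0.594683

(-0.737, 0.595)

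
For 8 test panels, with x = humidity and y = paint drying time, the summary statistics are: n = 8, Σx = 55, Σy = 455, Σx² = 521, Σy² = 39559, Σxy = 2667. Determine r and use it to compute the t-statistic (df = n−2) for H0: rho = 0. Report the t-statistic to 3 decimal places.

Numerator: nΣxy − (Σx)(Σy) = 8·2667 − (55)(455) = -3689
Denominator: √[(nΣx²−(Σx)²)(nΣy²−(Σy)²)]
  nΣx²−(Σx)² = 8·521 − 3025 = 1143;  nΣy²−(Σy)² = 8·39559 − 207025 = 109447
  √(1143·109447) = √125097921 = 11184.7182
r = -3689 / 11184.7182 = -0.3298
t = r·√(n−2)/√(1−r²) = -0.3298·√6 / √(1−0.108768) = -0.807842 / 0.944051 = -0.856

-0.856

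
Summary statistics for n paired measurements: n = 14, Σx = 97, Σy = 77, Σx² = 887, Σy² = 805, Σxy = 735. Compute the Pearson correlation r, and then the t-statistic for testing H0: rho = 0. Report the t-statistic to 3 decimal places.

3.431

Numerator: nΣxy − (Σx)(Σy) = 14·735 − (97)(77) = 2821
Denominator: √[(nΣx²−(Σx)²)(nΣy²−(Σy)²)]
  nΣx²−(Σx)² = 14·887 − 9409 = 3009;  nΣy²−(Σy)² = 14·805 − 5929 = 5341
  √(3009·5341) = √16071069 = 4008.8738
r = 2821 / 4008.8738 = 0.7037
t = r·√(n−2)/√(1−r²) = 0.7037·√12 / √(1−0.495194) = 2.437688 / 0.710497 = 3.431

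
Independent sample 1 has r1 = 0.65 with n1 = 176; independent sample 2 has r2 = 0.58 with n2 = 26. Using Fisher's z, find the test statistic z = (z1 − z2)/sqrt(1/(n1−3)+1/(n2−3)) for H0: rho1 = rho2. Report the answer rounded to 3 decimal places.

0.508

z1 = atanh(0.65) = 0.775299,  z2 = atanh(0.58) = 0.662463
SE = √(1/(n1−3) + 1/(n2−3)) = √(1/173 + 1/23) = √(0.0057803 + 0.0434783) = √0.0492586 = 0.221943
z = (z1 − z2)/SE = (0.775299 − 0.662463) / 0.221943 = 0.112836 / 0.221943 = 0.508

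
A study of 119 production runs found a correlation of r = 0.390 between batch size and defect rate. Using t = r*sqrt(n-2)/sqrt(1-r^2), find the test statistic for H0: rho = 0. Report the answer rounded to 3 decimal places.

4.581

t = r·√(n−2) / √(1−r²) with r = 0.390, n = 119
  = 0.390·√117 / √(1 − 0.152100)
  = 0.390·10.816654 / 0.920815
  = 4.218495 / 0.920815 = 4.581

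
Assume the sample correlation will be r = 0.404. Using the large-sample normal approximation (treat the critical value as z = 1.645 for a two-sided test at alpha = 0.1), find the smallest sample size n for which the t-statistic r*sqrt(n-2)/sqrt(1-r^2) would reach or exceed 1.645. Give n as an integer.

r√(n−2)/√(1−r²) ≥ 1.645  ⇔  n−2 ≥ (1.645)²·(1−r²)/r²
(1−r²)/r² = (1−0.163216)/0.163216 = 5.1269
n ≥ 2 + 2.706025·5.1269 = 2 + 13.8735 = 15.8735
⌈15.8735⌉ = 16

16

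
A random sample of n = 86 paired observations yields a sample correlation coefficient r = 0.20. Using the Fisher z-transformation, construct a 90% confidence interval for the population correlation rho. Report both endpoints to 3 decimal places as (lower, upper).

(0.022, 0.366)

Fisher z: z_r = atanh(r) = ½·ln((1+0.20)/(1−0.20)) = 0.202733
SE(z) = 1/√(n−3) = 1/√83 = 0.109764
90% ⇒ z* = 1.645; margin = 1.645·0.109764 = 0.180562
CI on z-scale: (0.022171, 0.383295)
Back-transform: tanh(0.022171) = 0.022167, tanh(0.383295) = 0.365566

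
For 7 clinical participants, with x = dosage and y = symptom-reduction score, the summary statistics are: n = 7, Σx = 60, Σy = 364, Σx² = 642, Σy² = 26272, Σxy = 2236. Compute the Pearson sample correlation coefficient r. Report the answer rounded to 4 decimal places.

-0.9128

S_xy = nΣxy − ΣxΣy = 7·2236 − 60·364 = 15652 − 21840 = -6188
S_xx = nΣx² − (Σx)² = 7·642 − 60² = 4494 − 3600 = 894
S_yy = nΣy² − (Σy)² = 7·26272 − 364² = 183904 − 132496 = 51408
r = S_xy / √(S_xx·S_yy) = -6188 / √(894·51408) = -6188 / √45958752 = -6188 / 6779.2885 = -0.9128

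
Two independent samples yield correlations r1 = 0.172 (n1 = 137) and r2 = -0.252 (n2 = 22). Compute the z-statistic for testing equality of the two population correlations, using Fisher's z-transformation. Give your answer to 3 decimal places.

z1 = atanh(0.172) = 0.173727,  z2 = atanh(-0.252) = -0.257547
SE = √(1/(n1−3) + 1/(n2−3)) = √(1/134 + 1/19) = √(0.0074627 + 0.0526316) = √0.0600943 = 0.245141
z = (z1 − z2)/SE = (0.173727 − (-0.257547)) / 0.245141 = 0.431274 / 0.245141 = 1.759

1.759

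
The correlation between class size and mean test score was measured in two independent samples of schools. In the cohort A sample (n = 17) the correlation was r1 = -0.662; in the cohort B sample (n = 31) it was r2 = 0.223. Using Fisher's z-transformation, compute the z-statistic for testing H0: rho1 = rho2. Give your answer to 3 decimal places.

-3.126

z1 = atanh(-0.662) = -0.796366,  z2 = atanh(0.223) = 0.226811
SE = √(1/(n1−3) + 1/(n2−3)) = √(1/14 + 1/28) = √(0.0714286 + 0.0357143) = √0.1071429 = 0.327327
z = (z1 − z2)/SE = (-0.796366 − 0.226811) / 0.327327 = -1.023177 / 0.327327 = -3.126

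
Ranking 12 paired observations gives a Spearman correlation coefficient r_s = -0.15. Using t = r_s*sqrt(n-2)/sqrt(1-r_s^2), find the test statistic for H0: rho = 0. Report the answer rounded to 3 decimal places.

1 − r_s² = 1 − 0.0225 = 0.9775;  √(1−r_s²) = 0.988686
√(n−2) = √10 = 3.162278
t = r_s·√(n−2)/√(1−r_s²) = -0.15 · 3.162278 / 0.988686 = -0.480

-0.480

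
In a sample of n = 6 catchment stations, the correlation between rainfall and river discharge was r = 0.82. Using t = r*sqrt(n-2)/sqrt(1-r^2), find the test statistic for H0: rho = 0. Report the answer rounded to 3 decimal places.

1 − r² = 1 − 0.6724 = 0.3276;  √(1−r²) = 0.572364
√(n−2) = √4 = 2.000000
t = r·√(n−2)/√(1−r²) = 0.82 · 2.000000 / 0.572364 = 2.865

2.865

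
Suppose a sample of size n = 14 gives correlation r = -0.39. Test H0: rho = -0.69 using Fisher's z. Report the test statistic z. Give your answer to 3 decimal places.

z_r = atanh(-0.39) = -0.411800,  z_0 = atanh(-0.69) = -0.847956
SE = 1/√(n−3) = 1/√11 = 0.301511
z = (z_r − z_0)/SE = (-0.411800 − (-0.847956)) / 0.301511 = 0.436156 / 0.301511 = 1.447

1.447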